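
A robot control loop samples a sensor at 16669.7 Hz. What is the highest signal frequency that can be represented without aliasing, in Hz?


f_max = f_s/2 = 16669.7/2 = 8334.8500

8334.8500 Hz


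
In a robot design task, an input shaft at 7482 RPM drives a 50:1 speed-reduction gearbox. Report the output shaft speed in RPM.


omega_out = omega_in / N = 7482 / 50 = 149.6400

149.6400 RPM


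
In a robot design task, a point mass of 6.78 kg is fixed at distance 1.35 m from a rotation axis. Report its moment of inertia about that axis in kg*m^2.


I = m*r^2 = 6.78*1.35^2 = 12.3566

12.3566 kg*m^2


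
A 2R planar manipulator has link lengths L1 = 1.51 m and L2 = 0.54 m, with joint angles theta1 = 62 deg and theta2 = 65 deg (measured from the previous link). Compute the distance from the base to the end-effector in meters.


x = L1*cos(th1) + L2*cos(th1+th2) = 0.383922
y = L1*sin(th1) + L2*sin(th1+th2) = 1.764514
d = sqrt(x^2 + y^2) = sqrt(0.147396 + 3.113510) = 1.8058

1.8058 m


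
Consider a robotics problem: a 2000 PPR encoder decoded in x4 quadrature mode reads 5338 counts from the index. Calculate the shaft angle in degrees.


angle = counts * 360 / (PPR*4) = 5338 * 360 / 8000 = 240.2100

240.2100 degrees


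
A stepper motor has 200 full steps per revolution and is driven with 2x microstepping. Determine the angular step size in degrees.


step = 360/(200*2) = 360/400 = 0.9000

0.9000 degrees


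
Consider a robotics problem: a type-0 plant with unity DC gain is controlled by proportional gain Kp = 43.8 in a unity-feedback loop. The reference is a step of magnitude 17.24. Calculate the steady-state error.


e_ss = R/(1 + Kp) = 17.24/(1 + 43.8) = 17.24/44.8000 = 0.3848

0.3848


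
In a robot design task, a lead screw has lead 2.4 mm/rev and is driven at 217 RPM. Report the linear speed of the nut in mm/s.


v = lead * (RPM/60) = 2.4*217/60 = 8.6800

8.6800 mm/s


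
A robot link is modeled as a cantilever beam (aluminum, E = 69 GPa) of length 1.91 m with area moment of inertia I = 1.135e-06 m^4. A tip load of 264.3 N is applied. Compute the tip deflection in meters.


delta = F*L^3/(3*E*I) = 264.3*1.91^3/(3*6.900e+10*1.135e-06)
      = 1841.6083053/234945 = 0.0078

0.0078 m


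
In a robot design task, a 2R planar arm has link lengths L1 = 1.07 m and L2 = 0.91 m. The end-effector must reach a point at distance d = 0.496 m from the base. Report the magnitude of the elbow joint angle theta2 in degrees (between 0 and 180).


cos(th2) = (d^2 - L1^2 - L2^2)/(2*L1*L2) = (0.496^2 - 1.07^2 - 0.91^2)/(2*1.07*0.91) = -0.88681524
th2 = acos(-0.88681524) = 152.4757 deg

152.4757 degrees


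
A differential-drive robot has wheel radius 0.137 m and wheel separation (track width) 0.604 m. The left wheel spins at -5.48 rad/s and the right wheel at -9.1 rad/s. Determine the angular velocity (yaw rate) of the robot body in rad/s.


omega = r*(wR - wL)/L = 0.137*(-9.1 - (-5.48))/0.604 = -0.8211

-0.8211 rad/s


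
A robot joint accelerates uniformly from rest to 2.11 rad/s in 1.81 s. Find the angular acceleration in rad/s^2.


alpha = delta_omega / t = 2.11 / 1.81 = 1.1657

1.1657 rad/s^2


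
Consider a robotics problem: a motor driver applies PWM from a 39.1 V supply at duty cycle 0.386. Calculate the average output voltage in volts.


V_avg = V_supply * D = 39.1*0.386 = 15.0926

15.0926 V


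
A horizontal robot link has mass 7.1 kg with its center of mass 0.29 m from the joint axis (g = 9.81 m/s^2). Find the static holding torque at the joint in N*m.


tau = m*g*L = 7.1 * 9.81 * 0.29 = 20.1988

20.1988 N*m


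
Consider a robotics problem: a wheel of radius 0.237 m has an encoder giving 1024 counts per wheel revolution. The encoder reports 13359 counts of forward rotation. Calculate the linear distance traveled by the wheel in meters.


revs = 13359/1024 = 13.045898
d = revs * 2*pi*r = 13.045898 * 2*pi*0.237 = 19.4268

19.4268 m


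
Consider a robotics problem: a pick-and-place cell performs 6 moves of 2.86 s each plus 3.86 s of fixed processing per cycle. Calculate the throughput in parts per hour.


T_cycle = 6*2.86 + 3.86 = 21.0200 s
rate = 3600/T = 171.2655

171.2655 parts/hour


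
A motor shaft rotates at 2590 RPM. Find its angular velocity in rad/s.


omega = 2590 * 2*pi/60 = 271.2242

271.2242 rad/s


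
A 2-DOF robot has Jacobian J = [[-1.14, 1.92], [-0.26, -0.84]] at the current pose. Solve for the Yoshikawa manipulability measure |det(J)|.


det(J) = -1.14*-0.84 - (1.92)*(-0.26) = 1.4568
|det(J)| = 1.4568

1.4568


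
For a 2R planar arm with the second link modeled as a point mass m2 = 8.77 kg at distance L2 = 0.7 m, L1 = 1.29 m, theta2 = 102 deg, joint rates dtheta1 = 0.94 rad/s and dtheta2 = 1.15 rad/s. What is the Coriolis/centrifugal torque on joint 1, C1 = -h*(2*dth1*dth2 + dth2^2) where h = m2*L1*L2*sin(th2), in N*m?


h = m2*L1*L2*sin(th2) = 8.77*1.29*0.7*sin(102 deg) = 7.746254
C1 = -h*(2*0.94*1.15 + 1.15^2) = -7.746254*3.4845 = -26.9918

-26.9918 N*m


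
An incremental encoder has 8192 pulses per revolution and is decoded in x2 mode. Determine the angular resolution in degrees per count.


resolution = 360 / (PPR * 2) = 360 / 16384 = 0.0220

0.0220 degrees


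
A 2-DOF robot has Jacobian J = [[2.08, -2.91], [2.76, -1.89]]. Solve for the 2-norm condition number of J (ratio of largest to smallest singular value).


JJ^T eigenvalues: trace(JJ^T) = 23.9842, det(JJ^T) = det(J)^2 = 16.81328016
s_max^2 = (23.9842 + sqrt(507.98872900))/2 = 23.26140265
s_min^2 = (23.9842 - sqrt(507.98872900))/2 = 0.72279735
kappa = s_max/s_min = sqrt(23.26140265/0.72279735) = 5.6730

5.6730


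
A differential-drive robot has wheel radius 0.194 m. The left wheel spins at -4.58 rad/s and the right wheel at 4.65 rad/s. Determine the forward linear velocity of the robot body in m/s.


v = r*(wR + wL)/2 = 0.194*(4.65 + -4.58)/2 = 0.0068

0.0068 m/s


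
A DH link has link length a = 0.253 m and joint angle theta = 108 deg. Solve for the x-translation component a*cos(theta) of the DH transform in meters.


a*cos(theta) = 0.253*cos(108 deg) = -0.0782

-0.0782 m


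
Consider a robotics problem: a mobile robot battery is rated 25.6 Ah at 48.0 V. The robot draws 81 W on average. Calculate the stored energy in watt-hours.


E = capacity * V = 25.6*48.0 = 1228.8000

1228.8000 Wh


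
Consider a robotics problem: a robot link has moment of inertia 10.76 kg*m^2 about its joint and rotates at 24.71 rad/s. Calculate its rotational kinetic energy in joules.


KE = (1/2)*I*omega^2 = 0.5*10.76*24.71^2 = 3284.9425

3284.9425 J


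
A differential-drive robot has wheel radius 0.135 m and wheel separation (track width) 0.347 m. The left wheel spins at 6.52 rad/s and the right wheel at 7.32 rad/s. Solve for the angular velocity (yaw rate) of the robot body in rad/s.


omega = r*(wR - wL)/L = 0.135*(7.32 - (6.52))/0.347 = 0.3112

0.3112 rad/s


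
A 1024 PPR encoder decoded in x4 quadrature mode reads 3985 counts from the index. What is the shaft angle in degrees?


angle = counts * 360 / (PPR*4) = 3985 * 360 / 4096 = 350.2441

350.2441 degrees


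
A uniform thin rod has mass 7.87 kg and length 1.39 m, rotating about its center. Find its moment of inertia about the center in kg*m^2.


I = (1/12)*m*L^2 = (1/12)*7.87*1.39^2 = 1.2671

1.2671 kg*m^2


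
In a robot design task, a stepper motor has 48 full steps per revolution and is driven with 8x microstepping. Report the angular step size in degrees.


step = 360/(48*8) = 360/384 = 0.9375

0.9375 degrees


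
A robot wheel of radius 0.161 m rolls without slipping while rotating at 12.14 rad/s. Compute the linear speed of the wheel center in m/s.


v = omega * r = 12.14 * 0.161 = 1.9545

1.9545 m/s


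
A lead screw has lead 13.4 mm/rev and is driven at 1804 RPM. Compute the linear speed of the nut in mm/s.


v = lead * (RPM/60) = 13.4*1804/60 = 402.8933

402.8933 mm/s


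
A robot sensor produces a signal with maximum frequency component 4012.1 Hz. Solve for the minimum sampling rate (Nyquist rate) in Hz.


f_s,min = 2*f_max = 2*4012.1 = 8024.2000

8024.2000 Hz


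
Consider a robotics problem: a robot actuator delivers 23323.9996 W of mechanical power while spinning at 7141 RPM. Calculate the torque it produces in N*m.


omega = 7141 * 2*pi/60 = 747.803771 rad/s
tau = P / omega = 23323.9996 / 747.803771 = 31.1900

31.1900 N*m


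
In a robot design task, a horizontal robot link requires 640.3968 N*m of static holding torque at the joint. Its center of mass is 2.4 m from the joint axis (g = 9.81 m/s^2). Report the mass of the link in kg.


m = tau / (g*L) = 640.3968 / (9.81 * 2.4) = 27.2000

27.2000 kg


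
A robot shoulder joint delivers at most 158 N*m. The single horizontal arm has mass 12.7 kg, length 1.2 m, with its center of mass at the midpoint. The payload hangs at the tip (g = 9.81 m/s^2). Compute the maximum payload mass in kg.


tau_arm = m_arm*g*(L/2) = 12.7*9.81*1.2/2 = 74.7522 N*m
tau_payload = tau_max - tau_arm = 158 - 74.7522 = 83.2478
m_payload = tau_payload / (g*L) = 83.2478 / (9.81*1.2) = 7.0717

7.0717 kg


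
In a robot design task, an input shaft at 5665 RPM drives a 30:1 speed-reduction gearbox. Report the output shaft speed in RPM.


omega_out = omega_in / N = 5665 / 30 = 188.8333

188.8333 RPM


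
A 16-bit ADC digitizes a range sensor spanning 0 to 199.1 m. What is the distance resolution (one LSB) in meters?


res = range / 2^n = 199.1/2^16 = 199.1/65536 = 0.0030

0.0030 m


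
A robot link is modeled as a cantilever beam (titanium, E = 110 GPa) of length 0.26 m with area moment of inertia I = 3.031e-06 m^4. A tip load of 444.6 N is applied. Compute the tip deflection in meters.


delta = F*L^3/(3*E*I) = 444.6*0.26^3/(3*1.100e+11*3.031e-06)
      = 7.8142896/1000230 = 7.8125e-06

7.8125e-06 m


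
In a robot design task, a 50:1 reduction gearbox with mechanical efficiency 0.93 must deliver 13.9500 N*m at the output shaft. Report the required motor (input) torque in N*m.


tau_in = tau_out / (N * eta) = 13.9500 / (50 * 0.93) = 0.3000

0.3000 N*m


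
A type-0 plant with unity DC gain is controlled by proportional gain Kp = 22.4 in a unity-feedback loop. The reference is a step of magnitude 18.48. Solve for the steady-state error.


e_ss = R/(1 + Kp) = 18.48/(1 + 22.4) = 18.48/23.4000 = 0.7897

0.7897


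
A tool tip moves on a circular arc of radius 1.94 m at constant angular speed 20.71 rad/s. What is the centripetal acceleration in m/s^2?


a_c = omega^2 * r = 20.71^2 * 1.94 = 832.0740

832.0740 m/s^2


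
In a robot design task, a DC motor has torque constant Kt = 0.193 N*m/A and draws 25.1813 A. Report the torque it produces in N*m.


tau = Kt * I = 0.193*25.1813 = 4.8600

4.8600 N*m


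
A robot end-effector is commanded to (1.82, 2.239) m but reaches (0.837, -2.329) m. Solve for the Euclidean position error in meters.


dx = 0.837 - (1.82) = -0.9830, dy = -2.329 - (2.239) = -4.5680
err = sqrt(0.966289 + 20.866624) = 4.6726

4.6726 m


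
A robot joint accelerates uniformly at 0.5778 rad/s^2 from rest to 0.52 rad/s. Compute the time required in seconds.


t = delta_omega / alpha = 0.52 / 0.5778 = 0.9000

0.9000 s


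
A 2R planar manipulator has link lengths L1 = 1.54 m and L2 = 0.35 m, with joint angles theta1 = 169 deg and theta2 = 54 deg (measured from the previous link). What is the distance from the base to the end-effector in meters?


x = L1*cos(th1) + L2*cos(th1+th2) = -1.767680
y = L1*sin(th1) + L2*sin(th1+th2) = 0.055146
d = sqrt(x^2 + y^2) = sqrt(3.124693 + 0.003041) = 1.7685

1.7685 m


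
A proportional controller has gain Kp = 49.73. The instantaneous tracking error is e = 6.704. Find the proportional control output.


u_P = Kp * e = 49.73 * 6.704 = 333.3899

333.3899


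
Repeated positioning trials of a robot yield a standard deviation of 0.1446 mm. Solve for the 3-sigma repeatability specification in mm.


repeatability = 3*sigma = 3*0.1446 = 0.4338

0.4338 mm


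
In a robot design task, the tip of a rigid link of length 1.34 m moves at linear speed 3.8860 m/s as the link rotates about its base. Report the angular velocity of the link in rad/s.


omega = v / L = 3.8860 / 1.34 = 2.9000

2.9000 rad/s


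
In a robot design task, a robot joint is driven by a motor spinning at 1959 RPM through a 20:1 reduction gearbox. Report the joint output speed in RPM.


omega_joint = omega_motor / N = 1959 / 20 = 97.9500

97.9500 RPM


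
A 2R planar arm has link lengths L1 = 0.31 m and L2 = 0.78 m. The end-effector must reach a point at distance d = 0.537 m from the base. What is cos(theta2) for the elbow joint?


cos(th2) = (d^2 - L1^2 - L2^2)/(2*L1*L2) = (0.537^2 - 0.31^2 - 0.78^2)/(2*0.31*0.78) = -0.8605

-0.8605


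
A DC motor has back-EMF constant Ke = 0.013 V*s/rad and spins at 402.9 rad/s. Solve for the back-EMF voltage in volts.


V_emf = Ke * omega = 0.013*402.9 = 5.2377

5.2377 V


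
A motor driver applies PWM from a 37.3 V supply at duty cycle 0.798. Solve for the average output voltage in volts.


V_avg = V_supply * D = 37.3*0.798 = 29.7654

29.7654 V


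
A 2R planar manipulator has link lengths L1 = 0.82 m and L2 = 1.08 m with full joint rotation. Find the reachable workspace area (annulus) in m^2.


r_max = L1 + L2 = 1.9000, r_min = |L1 - L2| = 0.2600
A = pi*(r_max^2 - r_min^2) = pi*(3.6100 - 0.0676) = 11.1288

11.1288 m^2


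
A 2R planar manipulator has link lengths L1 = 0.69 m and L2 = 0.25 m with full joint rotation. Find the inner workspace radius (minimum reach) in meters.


r_min = |L1 - L2| = |0.69 - 0.25| = 0.4400

0.4400 m


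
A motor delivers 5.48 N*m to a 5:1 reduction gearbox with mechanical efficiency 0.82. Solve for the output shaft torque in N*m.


tau_out = tau_in * N * eta = 5.48 * 5 * 0.82 = 22.4680

22.4680 N*m


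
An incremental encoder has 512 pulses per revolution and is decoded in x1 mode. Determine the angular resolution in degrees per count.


resolution = 360 / (PPR * 1) = 360 / 512 = 0.7031

0.7031 degrees


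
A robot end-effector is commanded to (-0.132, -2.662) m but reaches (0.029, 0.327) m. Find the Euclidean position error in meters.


dx = 0.029 - (-0.132) = 0.1610, dy = 0.327 - (-2.662) = 2.9890
err = sqrt(0.025921 + 8.934121) = 2.9933

2.9933 m


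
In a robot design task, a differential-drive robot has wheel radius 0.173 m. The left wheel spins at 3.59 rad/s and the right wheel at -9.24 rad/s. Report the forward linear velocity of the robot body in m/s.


v = r*(wR + wL)/2 = 0.173*(-9.24 + 3.59)/2 = -0.4887

-0.4887 m/s


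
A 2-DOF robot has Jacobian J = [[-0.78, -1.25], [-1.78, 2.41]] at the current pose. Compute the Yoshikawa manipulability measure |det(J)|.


det(J) = -0.78*2.41 - (-1.25)*(-1.78) = -4.1048
|det(J)| = 4.1048

4.1048


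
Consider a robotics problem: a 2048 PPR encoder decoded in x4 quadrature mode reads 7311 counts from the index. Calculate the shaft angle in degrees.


angle = counts * 360 / (PPR*4) = 7311 * 360 / 8192 = 321.2842

321.2842 degrees


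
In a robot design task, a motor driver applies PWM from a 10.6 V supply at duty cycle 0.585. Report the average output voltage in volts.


V_avg = V_supply * D = 10.6*0.585 = 6.2010

6.2010 V


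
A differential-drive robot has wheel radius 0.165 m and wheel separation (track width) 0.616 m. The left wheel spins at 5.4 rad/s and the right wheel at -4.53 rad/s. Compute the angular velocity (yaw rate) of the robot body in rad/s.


omega = r*(wR - wL)/L = 0.165*(-4.53 - (5.4))/0.616 = -2.6598

-2.6598 rad/s


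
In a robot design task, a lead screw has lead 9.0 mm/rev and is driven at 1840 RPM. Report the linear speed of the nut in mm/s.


v = lead * (RPM/60) = 9.0*1840/60 = 276.0000

276.0000 mm/s


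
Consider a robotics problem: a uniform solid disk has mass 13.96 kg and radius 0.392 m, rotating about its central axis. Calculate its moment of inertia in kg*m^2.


I = (1/2)*m*R^2 = 0.5*13.96*0.392^2 = 1.0726

1.0726 kg*m^2


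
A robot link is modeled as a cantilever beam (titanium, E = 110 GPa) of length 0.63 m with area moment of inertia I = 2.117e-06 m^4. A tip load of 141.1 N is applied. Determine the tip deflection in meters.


delta = F*L^3/(3*E*I) = 141.1*0.63^3/(3*1.100e+11*2.117e-06)
      = 35.2816317/698610 = 5.0503e-05

5.0503e-05 m


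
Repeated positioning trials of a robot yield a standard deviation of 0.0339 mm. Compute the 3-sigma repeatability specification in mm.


repeatability = 3*sigma = 3*0.0339 = 0.1017

0.1017 mm


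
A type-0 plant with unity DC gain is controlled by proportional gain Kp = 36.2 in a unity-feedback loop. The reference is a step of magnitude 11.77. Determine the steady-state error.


e_ss = R/(1 + Kp) = 11.77/(1 + 36.2) = 11.77/37.2000 = 0.3164

0.3164


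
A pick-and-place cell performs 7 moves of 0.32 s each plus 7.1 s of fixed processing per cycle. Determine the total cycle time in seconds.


T = 7*0.32 + 7.1 = 9.3400

9.3400 s


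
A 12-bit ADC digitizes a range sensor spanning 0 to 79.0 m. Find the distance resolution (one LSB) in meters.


res = range / 2^n = 79.0/2^12 = 79.0/4096 = 0.0193

0.0193 m


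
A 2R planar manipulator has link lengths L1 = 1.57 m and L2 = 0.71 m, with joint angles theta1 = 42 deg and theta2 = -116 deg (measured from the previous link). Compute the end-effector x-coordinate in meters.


x = L1*cos(th1) + L2*cos(th1+th2) = 1.57*cos(42 deg) + 0.71*cos(-74 deg) = 1.3624

1.3624 m


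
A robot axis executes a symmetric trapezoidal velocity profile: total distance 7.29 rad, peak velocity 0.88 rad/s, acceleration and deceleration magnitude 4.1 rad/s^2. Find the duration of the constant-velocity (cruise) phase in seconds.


t_acc = v/a = 0.214634 s, d_acc = v^2/(2a) = 0.094439 rad each
d_cruise = 7.29 - 2*0.094439 = 7.101122 rad
t_cruise = d_cruise/v = 7.101122/0.88 = 8.0695

8.0695 s


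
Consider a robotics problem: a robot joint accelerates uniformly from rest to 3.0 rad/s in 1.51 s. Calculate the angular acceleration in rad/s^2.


alpha = delta_omega / t = 3.0 / 1.51 = 1.9868

1.9868 rad/s^2


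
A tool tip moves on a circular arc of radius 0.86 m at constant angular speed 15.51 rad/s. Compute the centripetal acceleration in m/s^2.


a_c = omega^2 * r = 15.51^2 * 0.86 = 206.8817

206.8817 m/s^2


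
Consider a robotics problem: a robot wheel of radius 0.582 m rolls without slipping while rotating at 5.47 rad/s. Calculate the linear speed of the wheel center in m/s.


v = omega * r = 5.47 * 0.582 = 3.1835

3.1835 m/s


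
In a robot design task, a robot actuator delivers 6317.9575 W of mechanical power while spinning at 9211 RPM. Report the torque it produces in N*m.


omega = 9211 * 2*pi/60 = 964.573664 rad/s
tau = P / omega = 6317.9575 / 964.573664 = 6.5500

6.5500 N*m


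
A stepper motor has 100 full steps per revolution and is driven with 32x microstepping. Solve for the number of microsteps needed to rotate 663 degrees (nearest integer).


step_size = 360/(100*32) = 360/3200 = 0.112500 deg
n = 663/(360/3200) = 663*3200/360 = 5893.3333 -> 5893

5893 steps


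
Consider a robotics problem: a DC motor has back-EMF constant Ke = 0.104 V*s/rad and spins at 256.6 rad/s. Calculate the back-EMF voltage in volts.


V_emf = Ke * omega = 0.104*256.6 = 26.6864

26.6864 V


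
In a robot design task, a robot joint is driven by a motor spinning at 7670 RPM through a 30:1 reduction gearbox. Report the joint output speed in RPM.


omega_joint = omega_motor / N = 7670 / 30 = 255.6667

255.6667 RPM


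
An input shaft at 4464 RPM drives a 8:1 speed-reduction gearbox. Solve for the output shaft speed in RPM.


omega_out = omega_in / N = 4464 / 8 = 558.0000

558.0000 RPM


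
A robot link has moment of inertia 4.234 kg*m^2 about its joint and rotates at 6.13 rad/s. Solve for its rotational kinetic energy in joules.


KE = (1/2)*I*omega^2 = 0.5*4.234*6.13^2 = 79.5503

79.5503 J


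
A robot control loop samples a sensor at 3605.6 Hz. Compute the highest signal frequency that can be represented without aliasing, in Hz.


f_max = f_s/2 = 3605.6/2 = 1802.8000

1802.8000 Hz


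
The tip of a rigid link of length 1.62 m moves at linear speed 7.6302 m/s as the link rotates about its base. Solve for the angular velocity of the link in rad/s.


omega = v / L = 7.6302 / 1.62 = 4.7100

4.7100 rad/s


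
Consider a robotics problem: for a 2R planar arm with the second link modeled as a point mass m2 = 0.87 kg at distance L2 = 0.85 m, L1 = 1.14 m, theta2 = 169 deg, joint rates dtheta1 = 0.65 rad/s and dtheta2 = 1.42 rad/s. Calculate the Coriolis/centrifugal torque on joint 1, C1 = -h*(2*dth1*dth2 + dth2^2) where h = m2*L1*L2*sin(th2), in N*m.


h = m2*L1*L2*sin(th2) = 0.87*1.14*0.85*sin(169 deg) = 0.160858
C1 = -h*(2*0.65*1.42 + 1.42^2) = -0.160858*3.8624 = -0.6213

-0.6213 N*m


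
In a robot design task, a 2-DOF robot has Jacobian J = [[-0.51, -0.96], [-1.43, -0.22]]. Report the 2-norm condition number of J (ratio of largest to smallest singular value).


JJ^T eigenvalues: trace(JJ^T) = 3.2750, det(JJ^T) = det(J)^2 = 1.58911236
s_max^2 = (3.2750 + sqrt(4.36917556))/2 = 2.68262865
s_min^2 = (3.2750 - sqrt(4.36917556))/2 = 0.59237135
kappa = s_max/s_min = sqrt(2.68262865/0.59237135) = 2.1281

2.1281


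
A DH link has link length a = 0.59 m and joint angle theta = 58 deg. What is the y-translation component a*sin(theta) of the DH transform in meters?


a*sin(theta) = 0.59*sin(58 deg) = 0.5003

0.5003 m


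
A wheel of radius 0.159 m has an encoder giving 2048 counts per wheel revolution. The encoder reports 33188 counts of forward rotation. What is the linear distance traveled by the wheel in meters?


revs = 33188/2048 = 16.205078
d = revs * 2*pi*r = 16.205078 * 2*pi*0.159 = 16.1893

16.1893 m


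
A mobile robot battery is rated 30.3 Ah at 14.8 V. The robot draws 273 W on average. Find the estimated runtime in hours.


E = 30.3*14.8 = 448.4400 Wh
t = E/P = 448.4400/273 = 1.6426

1.6426 hours


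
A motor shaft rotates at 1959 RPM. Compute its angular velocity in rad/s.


omega = 1959 * 2*pi/60 = 205.1460

205.1460 rad/s


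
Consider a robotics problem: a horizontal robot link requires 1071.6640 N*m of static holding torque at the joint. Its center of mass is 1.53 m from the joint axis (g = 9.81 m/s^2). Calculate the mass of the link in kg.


m = tau / (g*L) = 1071.6640 / (9.81 * 1.53) = 71.4000

71.4000 kg


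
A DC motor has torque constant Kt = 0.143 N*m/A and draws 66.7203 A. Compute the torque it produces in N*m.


tau = Kt * I = 0.143*66.7203 = 9.5410

9.5410 N*m


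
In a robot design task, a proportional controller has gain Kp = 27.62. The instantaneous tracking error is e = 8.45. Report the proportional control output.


u_P = Kp * e = 27.62 * 8.45 = 233.3890

233.3890


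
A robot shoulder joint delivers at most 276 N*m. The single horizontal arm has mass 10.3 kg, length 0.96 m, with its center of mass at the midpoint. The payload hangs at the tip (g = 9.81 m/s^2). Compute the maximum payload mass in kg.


tau_arm = m_arm*g*(L/2) = 10.3*9.81*0.96/2 = 48.5006 N*m
tau_payload = tau_max - tau_arm = 276 - 48.5006 = 227.4994
m_payload = tau_payload / (g*L) = 227.4994 / (9.81*0.96) = 24.1568

24.1568 kg


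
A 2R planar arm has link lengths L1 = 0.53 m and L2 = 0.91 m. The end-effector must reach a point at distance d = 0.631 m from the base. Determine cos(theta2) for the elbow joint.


cos(th2) = (d^2 - L1^2 - L2^2)/(2*L1*L2) = (0.631^2 - 0.53^2 - 0.91^2)/(2*0.53*0.91) = -0.7369

-0.7369


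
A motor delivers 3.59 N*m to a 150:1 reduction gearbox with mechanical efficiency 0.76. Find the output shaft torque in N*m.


tau_out = tau_in * N * eta = 3.59 * 150 * 0.76 = 409.2600

409.2600 N*m


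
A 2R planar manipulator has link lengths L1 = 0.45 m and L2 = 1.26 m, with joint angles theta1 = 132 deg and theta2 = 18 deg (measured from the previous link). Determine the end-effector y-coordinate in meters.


y = L1*sin(th1) + L2*sin(th1+th2) = 0.45*sin(132 deg) + 1.26*sin(150 deg) = 0.9644

0.9644 m


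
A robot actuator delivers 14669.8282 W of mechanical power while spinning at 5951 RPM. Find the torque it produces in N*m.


omega = 5951 * 2*pi/60 = 623.187263 rad/s
tau = P / omega = 14669.8282 / 623.187263 = 23.5400

23.5400 N*m


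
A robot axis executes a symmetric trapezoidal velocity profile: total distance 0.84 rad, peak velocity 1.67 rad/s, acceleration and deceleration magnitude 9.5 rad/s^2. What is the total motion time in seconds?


t_acc = v/a = 1.67/9.5 = 0.175789 s
d_acc = v^2/(2a) = 0.146784 rad (each ramp)
d_cruise = 0.84 - 2*0.146784 = 0.546432 rad
t_cruise = 0.546432/1.67 = 0.327205 s
t_total = 2*0.175789 + 0.327205 = 0.6788

0.6788 s


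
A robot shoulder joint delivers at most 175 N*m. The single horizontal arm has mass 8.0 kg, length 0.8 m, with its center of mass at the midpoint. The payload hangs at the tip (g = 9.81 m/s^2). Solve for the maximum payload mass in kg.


tau_arm = m_arm*g*(L/2) = 8.0*9.81*0.8/2 = 31.3920 N*m
tau_payload = tau_max - tau_arm = 175 - 31.3920 = 143.6080
m_payload = tau_payload / (g*L) = 143.6080 / (9.81*0.8) = 18.2987

18.2987 kg


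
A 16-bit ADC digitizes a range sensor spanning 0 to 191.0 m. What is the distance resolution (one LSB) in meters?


res = range / 2^n = 191.0/2^16 = 191.0/65536 = 0.0029

0.0029 m


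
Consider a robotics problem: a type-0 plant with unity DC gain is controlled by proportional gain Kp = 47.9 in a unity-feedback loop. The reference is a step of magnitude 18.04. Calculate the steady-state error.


e_ss = R/(1 + Kp) = 18.04/(1 + 47.9) = 18.04/48.9000 = 0.3689

0.3689


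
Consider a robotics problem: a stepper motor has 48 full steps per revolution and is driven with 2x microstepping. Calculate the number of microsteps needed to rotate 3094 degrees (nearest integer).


step_size = 360/(48*2) = 360/96 = 3.750000 deg
n = 3094/(360/96) = 3094*96/360 = 825.0667 -> 825

825 steps


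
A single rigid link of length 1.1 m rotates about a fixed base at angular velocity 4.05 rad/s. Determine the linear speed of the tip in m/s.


v = L*omega = 1.1 * 4.05 = 4.4550

4.4550 m/s


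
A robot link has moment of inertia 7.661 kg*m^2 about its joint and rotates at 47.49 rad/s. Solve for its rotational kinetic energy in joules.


KE = (1/2)*I*omega^2 = 0.5*7.661*47.49^2 = 8638.9270

8638.9270 J


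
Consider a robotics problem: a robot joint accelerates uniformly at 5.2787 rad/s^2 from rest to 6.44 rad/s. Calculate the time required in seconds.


t = delta_omega / alpha = 6.44 / 5.2787 = 1.2200

1.2200 s


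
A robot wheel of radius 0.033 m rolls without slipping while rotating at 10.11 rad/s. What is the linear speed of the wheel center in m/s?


v = omega * r = 10.11 * 0.033 = 0.3336

0.3336 m/s


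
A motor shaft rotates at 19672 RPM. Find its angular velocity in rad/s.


omega = 19672 * 2*pi/60 = 2060.0470

2060.0470 rad/s


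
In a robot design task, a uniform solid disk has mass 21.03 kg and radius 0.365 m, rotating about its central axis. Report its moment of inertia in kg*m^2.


I = (1/2)*m*R^2 = 0.5*21.03*0.365^2 = 1.4009

1.4009 kg*m^2


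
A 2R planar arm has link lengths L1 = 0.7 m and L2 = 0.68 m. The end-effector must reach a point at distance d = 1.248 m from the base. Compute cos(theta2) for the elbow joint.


cos(th2) = (d^2 - L1^2 - L2^2)/(2*L1*L2) = (1.248^2 - 0.7^2 - 0.68^2)/(2*0.7*0.68) = 0.6356

0.6356


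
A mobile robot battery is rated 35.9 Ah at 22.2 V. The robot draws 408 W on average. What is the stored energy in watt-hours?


E = capacity * V = 35.9*22.2 = 796.9800

796.9800 Wh


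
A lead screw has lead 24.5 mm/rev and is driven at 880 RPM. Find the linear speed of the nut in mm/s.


v = lead * (RPM/60) = 24.5*880/60 = 359.3333

359.3333 mm/s


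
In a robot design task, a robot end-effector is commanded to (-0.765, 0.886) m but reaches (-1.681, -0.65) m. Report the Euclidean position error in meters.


dx = -1.681 - (-0.765) = -0.9160, dy = -0.65 - (0.886) = -1.5360
err = sqrt(0.839056 + 2.359296) = 1.7884

1.7884 m


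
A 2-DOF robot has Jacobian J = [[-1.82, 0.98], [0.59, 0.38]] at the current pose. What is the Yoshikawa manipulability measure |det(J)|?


det(J) = -1.82*0.38 - (0.98)*(0.59) = -1.2698
|det(J)| = 1.2698

1.2698


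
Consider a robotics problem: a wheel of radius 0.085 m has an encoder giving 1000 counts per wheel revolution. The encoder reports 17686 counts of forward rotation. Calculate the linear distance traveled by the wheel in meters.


revs = 17686/1000 = 17.686000
d = revs * 2*pi*r = 17.686000 * 2*pi*0.085 = 9.4456

9.4456 m


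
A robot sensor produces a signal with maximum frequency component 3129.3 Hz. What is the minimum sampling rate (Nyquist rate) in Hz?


f_s,min = 2*f_max = 2*3129.3 = 6258.6000

6258.6000 Hz


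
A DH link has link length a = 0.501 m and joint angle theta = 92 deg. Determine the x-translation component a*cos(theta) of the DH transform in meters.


a*cos(theta) = 0.501*cos(92 deg) = -0.0175

-0.0175 m


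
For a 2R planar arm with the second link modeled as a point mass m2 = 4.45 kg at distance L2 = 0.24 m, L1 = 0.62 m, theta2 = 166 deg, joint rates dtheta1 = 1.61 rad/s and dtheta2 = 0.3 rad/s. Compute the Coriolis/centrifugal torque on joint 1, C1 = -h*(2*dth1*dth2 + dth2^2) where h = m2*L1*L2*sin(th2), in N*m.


h = m2*L1*L2*sin(th2) = 4.45*0.62*0.24*sin(166 deg) = 0.160191
C1 = -h*(2*1.61*0.3 + 0.3^2) = -0.160191*1.0560 = -0.1692

-0.1692 N*m


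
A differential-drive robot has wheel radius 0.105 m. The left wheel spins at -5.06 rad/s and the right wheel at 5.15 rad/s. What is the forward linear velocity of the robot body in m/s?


v = r*(wR + wL)/2 = 0.105*(5.15 + -5.06)/2 = 0.0047

0.0047 m/s


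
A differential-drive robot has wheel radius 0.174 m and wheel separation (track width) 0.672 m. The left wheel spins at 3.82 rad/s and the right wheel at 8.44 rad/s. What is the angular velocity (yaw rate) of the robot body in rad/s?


omega = r*(wR - wL)/L = 0.174*(8.44 - (3.82))/0.672 = 1.1962

1.1962 rad/s


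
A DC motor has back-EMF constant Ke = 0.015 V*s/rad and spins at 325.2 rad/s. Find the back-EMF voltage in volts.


V_emf = Ke * omega = 0.015*325.2 = 4.8780

4.8780 V


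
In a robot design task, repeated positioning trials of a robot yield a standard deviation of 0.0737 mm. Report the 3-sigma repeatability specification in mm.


repeatability = 3*sigma = 3*0.0737 = 0.2211

0.2211 mm


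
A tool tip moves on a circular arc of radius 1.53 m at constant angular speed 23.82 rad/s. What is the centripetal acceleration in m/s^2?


a_c = omega^2 * r = 23.82^2 * 1.53 = 868.1104

868.1104 m/s^2


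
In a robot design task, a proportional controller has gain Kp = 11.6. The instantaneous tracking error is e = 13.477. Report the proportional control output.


u_P = Kp * e = 11.6 * 13.477 = 156.3332

156.3332


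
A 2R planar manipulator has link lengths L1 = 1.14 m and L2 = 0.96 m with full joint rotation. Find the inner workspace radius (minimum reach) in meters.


r_min = |L1 - L2| = |1.14 - 0.96| = 0.1800

0.1800 m


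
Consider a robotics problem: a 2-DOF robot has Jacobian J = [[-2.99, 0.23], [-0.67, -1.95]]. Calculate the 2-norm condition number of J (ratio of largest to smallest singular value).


JJ^T eigenvalues: trace(JJ^T) = 13.2444, det(JJ^T) = det(J)^2 = 35.81543716
s_max^2 = (13.2444 + sqrt(32.15238272))/2 = 9.45735355
s_min^2 = (13.2444 - sqrt(32.15238272))/2 = 3.78704645
kappa = s_max/s_min = sqrt(9.45735355/3.78704645) = 1.5803

1.5803


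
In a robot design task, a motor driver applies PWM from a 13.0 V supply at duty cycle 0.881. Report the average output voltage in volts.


V_avg = V_supply * D = 13.0*0.881 = 11.4530

11.4530 V


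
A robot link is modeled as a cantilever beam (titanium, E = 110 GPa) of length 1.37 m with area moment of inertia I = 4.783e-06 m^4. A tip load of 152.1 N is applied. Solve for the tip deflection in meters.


delta = F*L^3/(3*E*I) = 152.1*1.37^3/(3*1.100e+11*4.783e-06)
      = 391.1027913/1578390 = 2.4779e-04

2.4779e-04 m


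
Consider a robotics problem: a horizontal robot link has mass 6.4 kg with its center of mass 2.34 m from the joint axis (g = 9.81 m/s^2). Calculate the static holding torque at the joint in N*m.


tau = m*g*L = 6.4 * 9.81 * 2.34 = 146.9146

146.9146 N*m


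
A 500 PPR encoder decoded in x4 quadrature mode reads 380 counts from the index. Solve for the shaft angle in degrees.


angle = counts * 360 / (PPR*4) = 380 * 360 / 2000 = 68.4000

68.4000 degrees


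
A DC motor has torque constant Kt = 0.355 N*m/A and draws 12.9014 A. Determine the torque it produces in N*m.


tau = Kt * I = 0.355*12.9014 = 4.5800

4.5800 N*m


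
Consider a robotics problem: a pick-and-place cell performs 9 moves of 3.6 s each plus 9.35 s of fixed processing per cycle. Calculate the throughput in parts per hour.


T_cycle = 9*3.6 + 9.35 = 41.7500 s
rate = 3600/T = 86.2275

86.2275 parts/hour


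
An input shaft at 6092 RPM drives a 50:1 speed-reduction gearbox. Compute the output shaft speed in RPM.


omega_out = omega_in / N = 6092 / 50 = 121.8400

121.8400 RPM


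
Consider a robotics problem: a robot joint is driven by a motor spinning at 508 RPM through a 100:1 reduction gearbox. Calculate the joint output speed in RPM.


omega_joint = omega_motor / N = 508 / 100 = 5.0800

5.0800 RPM


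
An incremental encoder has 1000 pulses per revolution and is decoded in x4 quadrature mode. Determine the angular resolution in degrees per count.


resolution = 360 / (PPR * 4) = 360 / 4000 = 0.0900

0.0900 degrees


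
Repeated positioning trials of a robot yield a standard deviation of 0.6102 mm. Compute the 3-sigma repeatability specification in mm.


repeatability = 3*sigma = 3*0.6102 = 1.8306

1.8306 mm


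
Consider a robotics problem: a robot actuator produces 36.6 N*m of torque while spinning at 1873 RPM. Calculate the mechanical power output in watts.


omega = 1873 * 2*pi/60 = 196.140101 rad/s
P = tau * omega = 36.6 * 196.140101 = 7178.7277

7178.7277 W


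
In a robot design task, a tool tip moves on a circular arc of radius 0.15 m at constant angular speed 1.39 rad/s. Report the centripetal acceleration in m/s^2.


a_c = omega^2 * r = 1.39^2 * 0.15 = 0.2898

0.2898 m/s^2


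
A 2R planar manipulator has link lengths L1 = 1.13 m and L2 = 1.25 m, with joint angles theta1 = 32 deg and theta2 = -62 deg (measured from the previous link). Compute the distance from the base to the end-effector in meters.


x = L1*cos(th1) + L2*cos(th1+th2) = 2.040826
y = L1*sin(th1) + L2*sin(th1+th2) = -0.026191
d = sqrt(x^2 + y^2) = sqrt(4.164971 + 6.859685e-04) = 2.0410

2.0410 m


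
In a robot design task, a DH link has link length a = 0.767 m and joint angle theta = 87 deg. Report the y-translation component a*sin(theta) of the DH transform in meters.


a*sin(theta) = 0.767*sin(87 deg) = 0.7659

0.7659 m


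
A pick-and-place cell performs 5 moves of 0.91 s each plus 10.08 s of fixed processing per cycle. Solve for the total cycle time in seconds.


T = 5*0.91 + 10.08 = 14.6300

14.6300 s


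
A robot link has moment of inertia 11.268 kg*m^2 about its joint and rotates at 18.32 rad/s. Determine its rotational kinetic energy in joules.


KE = (1/2)*I*omega^2 = 0.5*11.268*18.32^2 = 1890.8966

1890.8966 J


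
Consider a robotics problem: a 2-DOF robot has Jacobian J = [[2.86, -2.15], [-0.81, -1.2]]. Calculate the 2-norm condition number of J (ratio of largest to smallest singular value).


JJ^T eigenvalues: trace(JJ^T) = 14.8982, det(JJ^T) = det(J)^2 = 26.76510225
s_max^2 = (14.8982 + sqrt(114.89595424))/2 = 12.80857652
s_min^2 = (14.8982 - sqrt(114.89595424))/2 = 2.08962348
kappa = s_max/s_min = sqrt(12.80857652/2.08962348) = 2.4758

2.4758


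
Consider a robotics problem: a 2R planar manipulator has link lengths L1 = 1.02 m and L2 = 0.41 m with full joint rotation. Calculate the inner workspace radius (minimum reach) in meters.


r_min = |L1 - L2| = |1.02 - 0.41| = 0.6100

0.6100 m


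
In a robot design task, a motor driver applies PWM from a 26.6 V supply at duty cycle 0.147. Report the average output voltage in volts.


V_avg = V_supply * D = 26.6*0.147 = 3.9102

3.9102 V


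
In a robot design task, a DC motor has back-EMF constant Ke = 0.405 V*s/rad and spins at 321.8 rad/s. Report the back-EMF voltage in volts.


V_emf = Ke * omega = 0.405*321.8 = 130.3290

130.3290 V


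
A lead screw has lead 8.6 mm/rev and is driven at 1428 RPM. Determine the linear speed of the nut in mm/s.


v = lead * (RPM/60) = 8.6*1428/60 = 204.6800

204.6800 mm/s


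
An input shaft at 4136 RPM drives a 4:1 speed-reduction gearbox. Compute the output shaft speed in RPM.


omega_out = omega_in / N = 4136 / 4 = 1034.0000

1034.0000 RPM


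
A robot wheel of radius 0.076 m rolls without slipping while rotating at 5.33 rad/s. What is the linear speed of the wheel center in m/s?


v = omega * r = 5.33 * 0.076 = 0.4051

0.4051 m/s


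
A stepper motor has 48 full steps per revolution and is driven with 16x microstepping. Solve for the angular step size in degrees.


step = 360/(48*16) = 360/768 = 0.4688

0.4688 degrees


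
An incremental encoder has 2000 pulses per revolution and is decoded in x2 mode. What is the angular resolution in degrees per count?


resolution = 360 / (PPR * 2) = 360 / 4000 = 0.0900

0.0900 degrees


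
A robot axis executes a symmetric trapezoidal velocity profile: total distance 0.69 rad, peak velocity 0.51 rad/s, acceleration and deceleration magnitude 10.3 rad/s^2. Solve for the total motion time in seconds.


t_acc = v/a = 0.51/10.3 = 0.049515 s
d_acc = v^2/(2a) = 0.012626 rad (each ramp)
d_cruise = 0.69 - 2*0.012626 = 0.664748 rad
t_cruise = 0.664748/0.51 = 1.303427 s
t_total = 2*0.049515 + 1.303427 = 1.4025

1.4025 s


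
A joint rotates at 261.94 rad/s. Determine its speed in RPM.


RPM = 261.94 * 60/(2*pi) = 2501.3427

2501.3427 RPM


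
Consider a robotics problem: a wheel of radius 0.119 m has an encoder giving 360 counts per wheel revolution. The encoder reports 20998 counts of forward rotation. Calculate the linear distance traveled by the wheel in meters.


revs = 20998/360 = 58.327778
d = revs * 2*pi*r = 58.327778 * 2*pi*0.119 = 43.6116

43.6116 m


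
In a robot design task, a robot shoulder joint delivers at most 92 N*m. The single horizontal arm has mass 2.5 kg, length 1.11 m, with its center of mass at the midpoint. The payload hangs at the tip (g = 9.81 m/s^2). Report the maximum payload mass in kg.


tau_arm = m_arm*g*(L/2) = 2.5*9.81*1.11/2 = 13.6114 N*m
tau_payload = tau_max - tau_arm = 92 - 13.6114 = 78.3886
m_payload = tau_payload / (g*L) = 78.3886 / (9.81*1.11) = 7.1988

7.1988 kg


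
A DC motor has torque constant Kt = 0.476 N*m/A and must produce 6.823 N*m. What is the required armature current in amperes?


I = tau / Kt = 6.823/0.476 = 14.3340

14.3340 A


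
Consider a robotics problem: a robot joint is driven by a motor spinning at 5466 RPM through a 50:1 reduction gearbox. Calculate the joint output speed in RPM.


omega_joint = omega_motor / N = 5466 / 50 = 109.3200

109.3200 RPM


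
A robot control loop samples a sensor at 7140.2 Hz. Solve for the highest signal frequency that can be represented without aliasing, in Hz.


f_max = f_s/2 = 7140.2/2 = 3570.1000

3570.1000 Hz
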